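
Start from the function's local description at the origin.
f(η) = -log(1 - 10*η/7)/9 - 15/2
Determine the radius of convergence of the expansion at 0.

Branch term (-1/9)*log(1 - η/(7/10)): its argument vanishes at η = 7/10, a logarithmic branch point, modulus 7/10.
The radius of convergence is the smallest modulus among the singular points: 7/10.

The radius of convergence is 7/10.


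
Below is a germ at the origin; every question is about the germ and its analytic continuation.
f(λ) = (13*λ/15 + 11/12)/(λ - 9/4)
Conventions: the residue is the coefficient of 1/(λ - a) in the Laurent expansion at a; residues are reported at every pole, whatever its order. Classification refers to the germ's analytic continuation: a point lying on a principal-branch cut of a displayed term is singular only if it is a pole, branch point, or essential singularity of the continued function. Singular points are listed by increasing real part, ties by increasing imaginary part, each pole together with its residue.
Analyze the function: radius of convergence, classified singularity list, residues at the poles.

Radius of convergence at 0: 9/4.
At 9/4: a pole of order 1; residue 43/15.

Denominator factor (λ - 9/4): pole of order 1 at 9/4, modulus 9/4.
The radius of convergence is the smallest modulus among the singular points: 9/4.
At the order-1 pole 9/4 set g(λ) = (λ - (9/4))*f(λ) = 13*λ/15 + 11/12.
Simple pole: residue = g(a) at a = 9/4, which is 43/15.


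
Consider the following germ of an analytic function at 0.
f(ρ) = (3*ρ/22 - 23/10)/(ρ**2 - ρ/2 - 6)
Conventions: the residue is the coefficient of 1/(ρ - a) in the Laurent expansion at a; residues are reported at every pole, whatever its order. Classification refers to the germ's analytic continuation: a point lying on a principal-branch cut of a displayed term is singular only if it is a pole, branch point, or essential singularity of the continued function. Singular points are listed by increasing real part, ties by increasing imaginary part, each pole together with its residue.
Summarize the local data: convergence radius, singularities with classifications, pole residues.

Denominator factor (ρ**2 - ρ/2 - 6): discriminant 97/4, real irrational roots 1/4 + (1/4)*sqrt(97) and 1/4 - (1/4)*sqrt(97); poles of order 1, moduli 1/4 + (1/4)*sqrt(97) and -1/4 + (1/4)*sqrt(97).
The radius of convergence is the smallest modulus among the singular points: -1/4 + (1/4)*sqrt(97).
The factor ρ**2 - ρ/2 - 6 splits as (ρ - a)(ρ - a') with a = 1/4 - (1/4)*sqrt(97), a' = 1/4 + (1/4)*sqrt(97). At the order-1 pole a set g(ρ) = (ρ - a)*f(ρ) = [3*ρ/22 - 23/10] / (ρ - a').
Simple pole: residue = g(a) at a = 1/4 - (1/4)*sqrt(97), which is 3/44 + (997/21340)*sqrt(97).
The factor ρ**2 - ρ/2 - 6 splits as (ρ - a)(ρ - a') with a = 1/4 + (1/4)*sqrt(97), a' = 1/4 - (1/4)*sqrt(97). At the order-1 pole a set g(ρ) = (ρ - a)*f(ρ) = [3*ρ/22 - 23/10] / (ρ - a').
Simple pole: residue = g(a) at a = 1/4 + (1/4)*sqrt(97), which is 3/44 - (997/21340)*sqrt(97).
List the singular points by increasing real part (a conjugate pair: the negative imaginary part first).

Radius of convergence at 0: -1/4 + (1/4)*sqrt(97).
At 1/4 - (1/4)*sqrt(97): a pole of order 1; residue 3/44 + (997/21340)*sqrt(97).
At 1/4 + (1/4)*sqrt(97): a pole of order 1; residue 3/44 - (997/21340)*sqrt(97).


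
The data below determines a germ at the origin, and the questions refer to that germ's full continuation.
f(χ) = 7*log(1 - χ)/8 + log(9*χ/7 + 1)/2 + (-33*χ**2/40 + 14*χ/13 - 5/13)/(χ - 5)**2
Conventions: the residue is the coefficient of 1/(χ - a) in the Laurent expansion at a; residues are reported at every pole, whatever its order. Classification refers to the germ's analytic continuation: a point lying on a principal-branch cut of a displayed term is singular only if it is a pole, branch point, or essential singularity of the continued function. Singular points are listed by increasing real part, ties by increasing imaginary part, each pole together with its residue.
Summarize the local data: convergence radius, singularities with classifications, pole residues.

Denominator factor (χ - 5)^2: pole of order 2 at 5, modulus 5.
Branch term (1/2)*log(1 - χ/(-7/9)): its argument vanishes at χ = -7/9, a logarithmic branch point, modulus 7/9.
Branch term (7/8)*log(1 - χ/(1)): its argument vanishes at χ = 1, a logarithmic branch point, modulus 1.
The radius of convergence is the smallest modulus among the singular points: 7/9.
The branch terms are analytic at 5 and contribute nothing to the residue; only the rational part matters.
At the order-2 pole 5 set g(χ) = (χ - (5))^2*(rational part) = -33*χ**2/40 + 14*χ/13 - 5/13.
Order-2 pole: residue = g'(a); g'(5) = -373/52, so the residue is -373/52.
List the singular points by increasing real part (a conjugate pair: the negative imaginary part first).

Radius of convergence at 0: 7/9.
At -7/9: a logarithmic branch point.
At 1: a logarithmic branch point.
At 5: a pole of order 2; residue -373/52.


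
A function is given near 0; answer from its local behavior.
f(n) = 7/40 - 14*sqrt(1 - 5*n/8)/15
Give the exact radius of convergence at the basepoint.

Branch term (-14/15)*sqrt(1 - n/(8/5)): its argument vanishes at n = 8/5, a square-root branch point, modulus 8/5.
The radius of convergence is the smallest modulus among the singular points: 8/5.

The radius of convergence is 8/5.


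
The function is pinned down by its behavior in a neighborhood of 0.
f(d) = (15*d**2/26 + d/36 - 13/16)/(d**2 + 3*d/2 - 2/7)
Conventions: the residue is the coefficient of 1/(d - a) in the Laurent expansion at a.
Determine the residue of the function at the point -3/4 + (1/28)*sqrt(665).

The factor d**2 + 3*d/2 - 2/7 splits as (d - a)(d - a') with a = -3/4 + (1/28)*sqrt(665), a' = -3/4 - (1/28)*sqrt(665). At the order-1 pole a set g(d) = (d - a)*f(d) = [15*d**2/26 + d/36 - 13/16] / (d - a').
Simple pole: residue = g(a) at a = -3/4 + (1/28)*sqrt(665), which is -49/117 - (17/41496)*sqrt(665).

The residue is -49/117 - (17/41496)*sqrt(665).


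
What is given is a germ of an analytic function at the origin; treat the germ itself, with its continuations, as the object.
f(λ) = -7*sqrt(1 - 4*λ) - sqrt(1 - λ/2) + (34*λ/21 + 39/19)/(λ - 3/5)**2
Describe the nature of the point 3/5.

The denominator factor λ - 3/5 vanishes at 3/5 and appears to the power 2; the numerator there equals 2011/665, nonzero, and no other factor vanishes.
The branch terms are analytic at this point.
Hence a pole whose order is the multiplicity, 2.

The point is a pole of order 2.


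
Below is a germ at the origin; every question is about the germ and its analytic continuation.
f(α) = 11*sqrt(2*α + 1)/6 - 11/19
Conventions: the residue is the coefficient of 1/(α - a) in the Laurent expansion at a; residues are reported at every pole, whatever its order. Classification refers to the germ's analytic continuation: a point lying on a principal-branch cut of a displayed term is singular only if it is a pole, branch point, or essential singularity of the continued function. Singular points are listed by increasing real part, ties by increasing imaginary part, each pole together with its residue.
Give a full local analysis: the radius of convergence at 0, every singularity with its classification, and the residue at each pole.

Branch term (11/6)*sqrt(1 - α/(-1/2)): its argument vanishes at α = -1/2, a square-root branch point, modulus 1/2.
The radius of convergence is the smallest modulus among the singular points: 1/2.

Radius of convergence at 0: 1/2.
At -1/2: an algebraic (square-root) branch point.


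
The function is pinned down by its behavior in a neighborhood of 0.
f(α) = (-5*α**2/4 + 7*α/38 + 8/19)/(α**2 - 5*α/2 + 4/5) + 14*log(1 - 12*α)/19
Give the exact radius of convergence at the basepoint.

Denominator factor (α**2 - 5*α/2 + 4/5): discriminant 61/20, real irrational roots 5/4 + (1/20)*sqrt(305) and 5/4 - (1/20)*sqrt(305); poles of order 1, moduli 5/4 + (1/20)*sqrt(305) and 5/4 - (1/20)*sqrt(305).
Branch term (14/19)*log(1 - α/(1/12)): its argument vanishes at α = 1/12, a logarithmic branch point, modulus 1/12.
The radius of convergence is the smallest modulus among the singular points: 1/12.

The radius of convergence is 1/12.


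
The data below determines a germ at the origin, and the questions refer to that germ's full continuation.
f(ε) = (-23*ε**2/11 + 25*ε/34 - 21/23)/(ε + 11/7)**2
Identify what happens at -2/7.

Denominator factors: ε + 11/7 = 9/7 at ε = -2/7 — none vanishes.
So the germ continues analytically to -2/7.

The point is a regular point.


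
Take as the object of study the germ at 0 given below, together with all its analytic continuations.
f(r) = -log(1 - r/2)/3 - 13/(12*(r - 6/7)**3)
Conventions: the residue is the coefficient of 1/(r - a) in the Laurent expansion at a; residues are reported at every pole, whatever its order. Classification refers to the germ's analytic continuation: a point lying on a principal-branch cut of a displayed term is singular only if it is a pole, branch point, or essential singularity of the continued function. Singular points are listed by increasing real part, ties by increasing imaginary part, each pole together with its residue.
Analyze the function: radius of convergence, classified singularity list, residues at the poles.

Radius of convergence at 0: 6/7.
At 6/7: a pole of order 3; residue 0.
At 2: a logarithmic branch point.

Denominator factor (r - 6/7)^3: pole of order 3 at 6/7, modulus 6/7.
Branch term (-1/3)*log(1 - r/(2)): its argument vanishes at r = 2, a logarithmic branch point, modulus 2.
The radius of convergence is the smallest modulus among the singular points: 6/7.
The branch term is analytic at 6/7 and contributes nothing to the residue; only the rational part matters.
At the order-3 pole 6/7 set g(r) = (r - (6/7))^3*(rational part) = -13/12.
Order-3 pole: residue = g''(a)/2; g''(6/7) = 0, so the residue is 0.
List the singular points by increasing real part (a conjugate pair: the negative imaginary part first).


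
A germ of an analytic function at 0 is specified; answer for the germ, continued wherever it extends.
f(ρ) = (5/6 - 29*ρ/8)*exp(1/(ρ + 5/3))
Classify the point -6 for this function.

The point is a regular point.

There is no denominator, hence no pole anywhere.
The essential point of exp(1/(ρ - (-5/3))) is -5/3, not -6.
So the germ continues analytically to -6.


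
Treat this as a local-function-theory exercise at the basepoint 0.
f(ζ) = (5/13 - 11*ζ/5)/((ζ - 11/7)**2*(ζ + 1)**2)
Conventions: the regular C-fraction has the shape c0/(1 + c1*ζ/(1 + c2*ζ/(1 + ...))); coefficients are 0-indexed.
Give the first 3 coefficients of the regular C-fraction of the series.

The regular C-fraction coefficients are [245/1573, 1773/275, -900893/162525].

Taylor coefficients (expand at 0): a_0 = 245/1573, a_1 = -86877/86515, a_2 = 864066/951665.
c0 = a_0 = 245/1573. Peel one level at a time: if S = 1 + c*ζ/S' with S'(0) = 1, then c is the ζ-coefficient of S and S' = c*ζ/(S - 1).
S_1 = c0/f = 1 + (1773/275)*ζ + (2702679/75625)*ζ^2 + ...; c1 = 1773/275.
S_2 = c1*ζ/(S_1 - 1) = 1 + (-900893/162525)*ζ + ...; c2 = -900893/162525.


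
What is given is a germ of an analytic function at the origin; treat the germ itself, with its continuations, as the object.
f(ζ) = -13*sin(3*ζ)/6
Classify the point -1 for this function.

There is no denominator, hence no pole anywhere.
The factor sin(3*ζ) is entire.
So the germ continues analytically to -1.

The point is a regular point.


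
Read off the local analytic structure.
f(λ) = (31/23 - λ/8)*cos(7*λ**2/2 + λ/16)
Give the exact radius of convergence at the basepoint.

The radius of convergence is infinite.

The factor cos(7*λ**2/2 + λ/16) is entire and contributes no finite singular point.
The polynomial part has no poles.
No finite singular points: the Taylor series at 0 converges everywhere.


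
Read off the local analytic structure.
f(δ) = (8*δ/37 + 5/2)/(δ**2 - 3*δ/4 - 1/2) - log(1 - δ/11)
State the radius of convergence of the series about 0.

Denominator factor (δ**2 - 3*δ/4 - 1/2): discriminant 41/16, real irrational roots 3/8 + (1/8)*sqrt(41) and 3/8 - (1/8)*sqrt(41); poles of order 1, moduli 3/8 + (1/8)*sqrt(41) and -3/8 + (1/8)*sqrt(41).
Branch term (-1)*log(1 - δ/(11)): its argument vanishes at δ = 11, a logarithmic branch point, modulus 11.
The radius of convergence is the smallest modulus among the singular points: -3/8 + (1/8)*sqrt(41).

The radius of convergence is -3/8 + (1/8)*sqrt(41).


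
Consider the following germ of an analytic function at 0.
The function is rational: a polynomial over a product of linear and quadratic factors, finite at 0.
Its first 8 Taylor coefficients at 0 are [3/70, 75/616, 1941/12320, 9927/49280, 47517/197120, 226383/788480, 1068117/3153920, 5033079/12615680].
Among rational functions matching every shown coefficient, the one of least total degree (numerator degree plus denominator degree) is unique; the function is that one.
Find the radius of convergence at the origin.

No rational of total degree below 4 reproduces all 8 coefficients; solving the [1/3] Pade equations on them gives f(y) = (3*y/11 + 6/35)/((y - 2)*(y**2 + 3*y/2 - 2)), whose expansion matches every shown term.
Denominator factor (y - 2): pole of order 1 at 2, modulus 2.
Denominator factor (y**2 + 3*y/2 - 2): discriminant 41/4, real irrational roots -3/4 + (1/4)*sqrt(41) and -3/4 - (1/4)*sqrt(41); poles of order 1, moduli -3/4 + (1/4)*sqrt(41) and 3/4 + (1/4)*sqrt(41).
The radius of convergence is the smallest modulus among the singular points: -3/4 + (1/4)*sqrt(41).

The radius of convergence is -3/4 + (1/4)*sqrt(41).


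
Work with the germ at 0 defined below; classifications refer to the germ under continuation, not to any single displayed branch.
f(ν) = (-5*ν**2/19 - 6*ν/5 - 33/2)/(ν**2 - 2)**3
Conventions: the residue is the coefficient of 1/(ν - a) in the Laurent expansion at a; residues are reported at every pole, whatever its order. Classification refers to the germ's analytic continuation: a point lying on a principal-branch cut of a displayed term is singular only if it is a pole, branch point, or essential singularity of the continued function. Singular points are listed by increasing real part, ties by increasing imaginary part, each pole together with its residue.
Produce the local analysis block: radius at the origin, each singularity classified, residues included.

Denominator factor (ν**2 - 2)^3: discriminant 8, real irrational roots sqrt(2) and -sqrt(2); poles of order 3, moduli sqrt(2) and sqrt(2).
The radius of convergence is the smallest modulus among the singular points: sqrt(2).
The factor ν**2 - 2 splits as (ν - a)(ν - a') with a = -sqrt(2), a' = sqrt(2). At the order-3 pole a set g(ν) = (ν - a)^3*f(ν) = [-5*ν**2/19 - 6*ν/5 - 33/2] / (ν - a')^3.
Order-3 pole: residue = g''(a)/2; g''(-sqrt(2)) = (1861/2432)*sqrt(2), so the residue is (1861/4864)*sqrt(2).
The factor ν**2 - 2 splits as (ν - a)(ν - a') with a = sqrt(2), a' = -sqrt(2). At the order-3 pole a set g(ν) = (ν - a)^3*f(ν) = [-5*ν**2/19 - 6*ν/5 - 33/2] / (ν - a')^3.
Order-3 pole: residue = g''(a)/2; g''(sqrt(2)) = -(1861/2432)*sqrt(2), so the residue is -(1861/4864)*sqrt(2).
List the singular points by increasing real part (a conjugate pair: the negative imaginary part first).

Radius of convergence at 0: sqrt(2).
At -sqrt(2): a pole of order 3; residue (1861/4864)*sqrt(2).
At sqrt(2): a pole of order 3; residue -(1861/4864)*sqrt(2).


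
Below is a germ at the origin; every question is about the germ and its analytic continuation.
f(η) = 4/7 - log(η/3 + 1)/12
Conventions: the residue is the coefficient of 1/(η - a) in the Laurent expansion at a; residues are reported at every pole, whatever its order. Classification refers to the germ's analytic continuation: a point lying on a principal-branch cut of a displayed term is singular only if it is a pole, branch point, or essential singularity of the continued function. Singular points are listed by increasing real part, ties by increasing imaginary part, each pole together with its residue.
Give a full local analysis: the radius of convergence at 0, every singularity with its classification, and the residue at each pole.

Branch term (-1/12)*log(1 - η/(-3)): its argument vanishes at η = -3, a logarithmic branch point, modulus 3.
The radius of convergence is the smallest modulus among the singular points: 3.

Radius of convergence at 0: 3.
At -3: a logarithmic branch point.


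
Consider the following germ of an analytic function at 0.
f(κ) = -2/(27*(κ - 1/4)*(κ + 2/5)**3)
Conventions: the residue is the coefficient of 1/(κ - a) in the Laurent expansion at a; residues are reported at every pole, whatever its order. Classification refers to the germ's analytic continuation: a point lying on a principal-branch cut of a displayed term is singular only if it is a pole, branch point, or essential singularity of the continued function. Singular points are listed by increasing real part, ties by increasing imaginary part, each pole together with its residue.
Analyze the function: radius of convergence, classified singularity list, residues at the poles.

Denominator factor (κ - 1/4): pole of order 1 at 1/4, modulus 1/4.
Denominator factor (κ + 2/5)^3: pole of order 3 at -2/5, modulus 2/5.
The radius of convergence is the smallest modulus among the singular points: 1/4.
At the order-3 pole -2/5 set g(κ) = (κ - (-2/5))^3*f(κ) = -2/(27*(κ - 1/4)).
Order-3 pole: residue = g''(a)/2; g''(-2/5) = 32000/59319, so the residue is 16000/59319.
At the order-1 pole 1/4 set g(κ) = (κ - (1/4))*f(κ) = -2/(27*(κ + 2/5)**3).
Simple pole: residue = g(a) at a = 1/4, which is -16000/59319.
List the singular points by increasing real part (a conjugate pair: the negative imaginary part first).

Radius of convergence at 0: 1/4.
At -2/5: a pole of order 3; residue 16000/59319.
At 1/4: a pole of order 1; residue -16000/59319.


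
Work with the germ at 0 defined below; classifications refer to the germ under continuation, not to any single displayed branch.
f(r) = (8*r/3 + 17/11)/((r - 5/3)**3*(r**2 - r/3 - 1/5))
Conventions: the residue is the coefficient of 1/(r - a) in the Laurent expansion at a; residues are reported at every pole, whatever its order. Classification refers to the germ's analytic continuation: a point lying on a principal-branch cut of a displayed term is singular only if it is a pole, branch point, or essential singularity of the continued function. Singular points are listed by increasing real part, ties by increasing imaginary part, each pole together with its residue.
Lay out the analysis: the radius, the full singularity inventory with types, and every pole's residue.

Radius of convergence at 0: -1/6 + (1/30)*sqrt(205).
At 1/6 - (1/30)*sqrt(205): a pole of order 1; residue -12839625/8289281 + (3552210/30896411)*sqrt(205).
At 1/6 + (1/30)*sqrt(205): a pole of order 1; residue -12839625/8289281 - (3552210/30896411)*sqrt(205).
At 5/3: a pole of order 3; residue 25679250/8289281.


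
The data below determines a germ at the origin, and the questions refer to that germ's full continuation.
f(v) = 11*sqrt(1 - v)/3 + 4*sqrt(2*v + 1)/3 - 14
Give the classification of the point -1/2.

The term (4/3)*sqrt(1 - v/(-1/2)) has argument 1 - -1/2/(-1/2) = 0 at -1/2: a square-root (algebraic, two-sheeted) branch point; the remaining terms are analytic or single-valued there.

The point is an algebraic (square-root) branch point.


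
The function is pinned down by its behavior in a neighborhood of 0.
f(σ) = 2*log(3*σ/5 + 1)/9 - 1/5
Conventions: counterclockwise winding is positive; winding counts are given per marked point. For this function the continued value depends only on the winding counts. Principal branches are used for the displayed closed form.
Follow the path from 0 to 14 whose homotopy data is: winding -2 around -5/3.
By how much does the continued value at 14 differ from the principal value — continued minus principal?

Continued minus principal equals -(8/9)*pi*i.

The rational part is single-valued and drops out of the difference; each branch term changes only by its own monodromy.
(2/9)*log(1 - σ/(-5/3)): each positive loop around -5/3 adds 2*pi*i to the log, so winding -2 contributes (2/9)*(-2)*2*pi*i = -(8/9)*pi*i.
Summing the contributions at σ = 14 gives -(8/9)*pi*i.


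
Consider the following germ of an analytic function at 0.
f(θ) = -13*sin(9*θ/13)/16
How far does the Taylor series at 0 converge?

The radius of convergence is infinite.

The factor -sin(9*θ/13) is entire and contributes no finite singular point.
The polynomial part has no poles.
No finite singular points: the Taylor series at 0 converges everywhere.


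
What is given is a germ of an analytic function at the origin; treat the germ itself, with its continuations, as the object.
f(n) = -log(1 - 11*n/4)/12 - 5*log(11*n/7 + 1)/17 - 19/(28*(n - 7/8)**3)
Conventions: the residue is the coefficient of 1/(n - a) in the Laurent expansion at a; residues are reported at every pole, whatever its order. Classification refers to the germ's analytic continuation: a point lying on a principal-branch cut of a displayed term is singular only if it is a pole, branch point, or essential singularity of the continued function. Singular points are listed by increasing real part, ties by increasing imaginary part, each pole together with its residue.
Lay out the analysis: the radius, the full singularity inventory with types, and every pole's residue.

Radius of convergence at 0: 4/11.
At -7/11: a logarithmic branch point.
At 4/11: a logarithmic branch point.
At 7/8: a pole of order 3; residue 0.

Denominator factor (n - 7/8)^3: pole of order 3 at 7/8, modulus 7/8.
Branch term (-1/12)*log(1 - n/(4/11)): its argument vanishes at n = 4/11, a logarithmic branch point, modulus 4/11.
Branch term (-5/17)*log(1 - n/(-7/11)): its argument vanishes at n = -7/11, a logarithmic branch point, modulus 7/11.
The radius of convergence is the smallest modulus among the singular points: 4/11.
The branch terms are analytic at 7/8 and contribute nothing to the residue; only the rational part matters.
At the order-3 pole 7/8 set g(n) = (n - (7/8))^3*(rational part) = -19/28.
Order-3 pole: residue = g''(a)/2; g''(7/8) = 0, so the residue is 0.
List the singular points by increasing real part (a conjugate pair: the negative imaginary part first).


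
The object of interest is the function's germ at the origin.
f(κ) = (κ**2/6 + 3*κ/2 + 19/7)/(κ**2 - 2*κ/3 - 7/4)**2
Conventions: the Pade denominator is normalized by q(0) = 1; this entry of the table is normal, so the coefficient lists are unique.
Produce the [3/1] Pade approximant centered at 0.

Taylor coefficients needed (expand at 0): a_0 = 304/343, a_1 = -1336/7203, a_2 = 18152/16807, a_3 = -1976000/3176523, a_4 = 78805952/66706983.
Write the denominator as Q(κ) = 1 + q1*κ. Requiring Q*f - P = O(κ^5) with deg P <= 3 kills the coefficients of κ^4..κ^4 in Q*f:
  κ^4: a_4 + q1*a_3 = 0, i.e. 78805952/66706983 + (-1976000/3176523)*q1 = 0.
Solving this linear system: q1 = 1231343/648375.
The numerator is Q*f truncated at degree 3: P0 = a_0 = 304/343; P1 = a_1 + q1*a_0 = 5843496/3901625; P2 = a_2 + q1*a_1 = 3398912752/4670245125; P3 = a_3 + q1*a_2 = 140153043224/98075147625.

The Pade approximant has numerator coefficients [304/343, 5843496/3901625, 3398912752/4670245125, 140153043224/98075147625]; denominator coefficients [1, 1231343/648375].


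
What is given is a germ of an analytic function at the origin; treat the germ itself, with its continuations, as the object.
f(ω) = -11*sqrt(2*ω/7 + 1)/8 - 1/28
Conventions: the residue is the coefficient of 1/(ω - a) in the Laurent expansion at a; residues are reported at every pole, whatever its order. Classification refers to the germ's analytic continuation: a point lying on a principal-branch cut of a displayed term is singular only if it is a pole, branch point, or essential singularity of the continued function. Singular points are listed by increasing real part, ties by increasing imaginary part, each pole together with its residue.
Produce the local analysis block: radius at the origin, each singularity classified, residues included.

Branch term (-11/8)*sqrt(1 - ω/(-7/2)): its argument vanishes at ω = -7/2, a square-root branch point, modulus 7/2.
The radius of convergence is the smallest modulus among the singular points: 7/2.

Radius of convergence at 0: 7/2.
At -7/2: an algebraic (square-root) branch point.


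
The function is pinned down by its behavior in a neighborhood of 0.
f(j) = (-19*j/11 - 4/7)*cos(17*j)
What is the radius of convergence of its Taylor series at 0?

The radius of convergence is infinite.

The factor cos(17*j) is entire and contributes no finite singular point.
The polynomial part has no poles.
No finite singular points: the Taylor series at 0 converges everywhere.


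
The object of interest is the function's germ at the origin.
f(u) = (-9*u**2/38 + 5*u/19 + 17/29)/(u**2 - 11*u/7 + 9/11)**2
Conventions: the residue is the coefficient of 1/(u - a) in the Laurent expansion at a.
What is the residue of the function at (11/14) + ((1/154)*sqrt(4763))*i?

The factor u**2 - 11*u/7 + 9/11 splits as (u - a)(u - a') with a = (11/14) + ((1/154)*sqrt(4763))*i, a' = (11/14) - ((1/154)*sqrt(4763))*i. At the order-2 pole a set g(u) = (u - a)^2*f(u) = [-9*u**2/38 + 5*u/19 + 17/29] / (u - a')^2.
Order-2 pole: residue = g'(a); g'((11/14) + ((1/154)*sqrt(4763))*i) = -((131124/5437181)*sqrt(4763))*i, so the residue is -((131124/5437181)*sqrt(4763))*i.

The residue is -((131124/5437181)*sqrt(4763))*i.


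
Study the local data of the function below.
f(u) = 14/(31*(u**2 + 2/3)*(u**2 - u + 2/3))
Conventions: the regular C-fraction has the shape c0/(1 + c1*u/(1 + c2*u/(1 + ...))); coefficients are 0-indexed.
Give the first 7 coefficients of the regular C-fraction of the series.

Taylor coefficients (expand at 0): a_0 = 63/62, a_1 = 189/124, a_2 = -189/248, a_3 = -1701/496, a_4 = -1701/992, a_5 = 5103/1984, a_6 = 11907/3968.
c0 = a_0 = 63/62. Peel one level at a time: if S = 1 + c*u/S' with S'(0) = 1, then c is the u-coefficient of S and S' = c*u/(S - 1).
S_1 = c0/f = 1 + (-3/2)*u + (3)*u^2 + ...; c1 = -3/2.
S_2 = c1*u/(S_1 - 1) = 1 + (2)*u + (5/2)*u^2 + ...; c2 = 2.
S_3 = c2*u/(S_2 - 1) = 1 + (-5/4)*u + (-3/16)*u^2 + ...; c3 = -5/4.
S_4 = c3*u/(S_3 - 1) = 1 + (-3/20)*u + (-27/50)*u^2 + ...; c4 = -3/20.
S_5 = c4*u/(S_4 - 1) = 1 + (-18/5)*u + (12)*u^2 + ...; c5 = -18/5.
S_6 = c5*u/(S_5 - 1) = 1 + (10/3)*u + ...; c6 = 10/3.

The regular C-fraction coefficients are [63/62, -3/2, 2, -5/4, -3/20, -18/5, 10/3].


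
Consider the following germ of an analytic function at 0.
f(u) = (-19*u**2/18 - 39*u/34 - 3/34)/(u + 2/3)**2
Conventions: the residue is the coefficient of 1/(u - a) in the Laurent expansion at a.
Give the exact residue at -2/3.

At the order-2 pole -2/3 set g(u) = (u - (-2/3))^2*f(u) = -19*u**2/18 - 39*u/34 - 3/34.
Order-2 pole: residue = g'(a); g'(-2/3) = 239/918, so the residue is 239/918.

The residue is 239/918.


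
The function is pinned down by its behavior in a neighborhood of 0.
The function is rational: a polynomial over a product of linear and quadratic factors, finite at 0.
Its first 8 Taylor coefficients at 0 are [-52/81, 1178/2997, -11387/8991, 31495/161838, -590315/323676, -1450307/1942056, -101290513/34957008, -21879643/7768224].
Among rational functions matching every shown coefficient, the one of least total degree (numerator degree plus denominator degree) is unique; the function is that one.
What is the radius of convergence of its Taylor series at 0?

No rational of total degree below 5 reproduces all 8 coefficients; solving the [1/4] Pade equations on them gives f(γ) = (13/9 - 6*γ/37)/((γ - 2/3)*(γ + 3/2)**3), whose expansion matches every shown term.
Denominator factor (γ - 2/3): pole of order 1 at 2/3, modulus 2/3.
Denominator factor (γ + 3/2)^3: pole of order 3 at -3/2, modulus 3/2.
The radius of convergence is the smallest modulus among the singular points: 2/3.

The radius of convergence is 2/3.


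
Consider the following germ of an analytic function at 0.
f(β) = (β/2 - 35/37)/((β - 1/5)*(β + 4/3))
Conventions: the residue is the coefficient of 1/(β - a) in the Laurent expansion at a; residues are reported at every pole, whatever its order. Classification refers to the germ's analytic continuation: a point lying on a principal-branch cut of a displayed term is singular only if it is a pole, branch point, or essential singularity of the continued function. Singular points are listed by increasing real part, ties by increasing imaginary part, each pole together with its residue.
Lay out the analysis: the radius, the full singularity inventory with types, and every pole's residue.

Radius of convergence at 0: 1/5.
At -4/3: a pole of order 1; residue 895/851.
At 1/5: a pole of order 1; residue -939/1702.

Denominator factor (β + 4/3): pole of order 1 at -4/3, modulus 4/3.
Denominator factor (β - 1/5): pole of order 1 at 1/5, modulus 1/5.
The radius of convergence is the smallest modulus among the singular points: 1/5.
At the order-1 pole -4/3 set g(β) = (β - (-4/3))*f(β) = (β/2 - 35/37)/(β - 1/5).
Simple pole: residue = g(a) at a = -4/3, which is 895/851.
At the order-1 pole 1/5 set g(β) = (β - (1/5))*f(β) = (β/2 - 35/37)/(β + 4/3).
Simple pole: residue = g(a) at a = 1/5, which is -939/1702.
List the singular points by increasing real part (a conjugate pair: the negative imaginary part first).


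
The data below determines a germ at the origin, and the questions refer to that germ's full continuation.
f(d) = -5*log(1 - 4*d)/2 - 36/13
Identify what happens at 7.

There is no denominator, hence no pole anywhere.
Branch term log(1 - d/(1/4)): argument at 7 is -27, nonzero, so 7 is not its branch point (a point on a principal cut is still regular for the continued germ).
So the germ continues analytically to 7.

The point is a regular point.


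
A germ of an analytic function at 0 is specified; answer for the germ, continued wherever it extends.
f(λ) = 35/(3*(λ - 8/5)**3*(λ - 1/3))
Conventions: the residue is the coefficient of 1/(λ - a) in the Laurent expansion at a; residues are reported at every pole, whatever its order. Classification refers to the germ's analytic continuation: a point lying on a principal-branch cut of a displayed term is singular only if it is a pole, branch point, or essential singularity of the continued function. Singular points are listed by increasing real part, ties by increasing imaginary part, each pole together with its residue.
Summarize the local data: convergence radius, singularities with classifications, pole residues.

Denominator factor (λ - 1/3): pole of order 1 at 1/3, modulus 1/3.
Denominator factor (λ - 8/5)^3: pole of order 3 at 8/5, modulus 8/5.
The radius of convergence is the smallest modulus among the singular points: 1/3.
At the order-1 pole 1/3 set g(λ) = (λ - (1/3))*f(λ) = 35/(3*(λ - 8/5)**3).
Simple pole: residue = g(a) at a = 1/3, which is -39375/6859.
At the order-3 pole 8/5 set g(λ) = (λ - (8/5))^3*f(λ) = 35/(3*(λ - 1/3)).
Order-3 pole: residue = g''(a)/2; g''(8/5) = 78750/6859, so the residue is 39375/6859.
List the singular points by increasing real part (a conjugate pair: the negative imaginary part first).

Radius of convergence at 0: 1/3.
At 1/3: a pole of order 1; residue -39375/6859.
At 8/5: a pole of order 3; residue 39375/6859.


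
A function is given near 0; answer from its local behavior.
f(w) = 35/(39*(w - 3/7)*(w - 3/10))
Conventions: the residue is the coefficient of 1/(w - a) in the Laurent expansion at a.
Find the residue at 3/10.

The residue is -2450/351.

At the order-1 pole 3/10 set g(w) = (w - (3/10))*f(w) = 35/(39*(w - 3/7)).
Simple pole: residue = g(a) at a = 3/10, which is -2450/351.


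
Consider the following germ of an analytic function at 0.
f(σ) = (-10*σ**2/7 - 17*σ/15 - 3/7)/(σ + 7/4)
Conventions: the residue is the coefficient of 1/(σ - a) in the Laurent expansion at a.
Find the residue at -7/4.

At the order-1 pole -7/4 set g(σ) = (σ - (-7/4))*f(σ) = -10*σ**2/7 - 17*σ/15 - 3/7.
Simple pole: residue = g(a) at a = -7/4, which is -2369/840.

The residue is -2369/840.


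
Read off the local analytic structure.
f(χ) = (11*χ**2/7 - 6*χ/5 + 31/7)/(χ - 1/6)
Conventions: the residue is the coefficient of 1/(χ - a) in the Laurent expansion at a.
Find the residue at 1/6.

The residue is 769/180.

At the order-1 pole 1/6 set g(χ) = (χ - (1/6))*f(χ) = 11*χ**2/7 - 6*χ/5 + 31/7.
Simple pole: residue = g(a) at a = 1/6, which is 769/180.


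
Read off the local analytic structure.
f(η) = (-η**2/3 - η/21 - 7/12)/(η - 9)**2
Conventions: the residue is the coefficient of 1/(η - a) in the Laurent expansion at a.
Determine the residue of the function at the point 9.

The residue is -127/21.

At the order-2 pole 9 set g(η) = (η - (9))^2*f(η) = -η**2/3 - η/21 - 7/12.
Order-2 pole: residue = g'(a); g'(9) = -127/21, so the residue is -127/21.


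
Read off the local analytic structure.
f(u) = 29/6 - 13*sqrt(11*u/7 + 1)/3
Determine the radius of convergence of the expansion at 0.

The radius of convergence is 7/11.

Branch term (-13/3)*sqrt(1 - u/(-7/11)): its argument vanishes at u = -7/11, a square-root branch point, modulus 7/11.
The radius of convergence is the smallest modulus among the singular points: 7/11.


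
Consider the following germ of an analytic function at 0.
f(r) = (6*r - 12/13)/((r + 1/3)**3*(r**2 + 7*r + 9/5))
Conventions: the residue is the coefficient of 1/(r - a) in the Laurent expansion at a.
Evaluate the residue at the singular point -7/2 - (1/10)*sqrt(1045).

The residue is -168075/247 + (1086615/51623)*sqrt(1045).

The factor r**2 + 7*r + 9/5 splits as (r - a)(r - a') with a = -7/2 - (1/10)*sqrt(1045), a' = -7/2 + (1/10)*sqrt(1045). At the order-1 pole a set g(r) = (r - a)*f(r) = [(6*r - 12/13)/(r + 1/3)**3] / (r - a').
Simple pole: residue = g(a) at a = -7/2 - (1/10)*sqrt(1045), which is -168075/247 + (1086615/51623)*sqrt(1045).


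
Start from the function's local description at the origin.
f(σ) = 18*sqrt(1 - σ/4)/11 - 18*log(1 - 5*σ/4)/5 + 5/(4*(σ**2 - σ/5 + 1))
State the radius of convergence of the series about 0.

Denominator factor (σ**2 - σ/5 + 1): discriminant -99/25, complex-conjugate roots (1/10) + ((3/10)*sqrt(11))*i and (1/10) - ((3/10)*sqrt(11))*i; poles of order 1, moduli 1 and 1.
Branch term (18/11)*sqrt(1 - σ/(4)): its argument vanishes at σ = 4, a square-root branch point, modulus 4.
Branch term (-18/5)*log(1 - σ/(4/5)): its argument vanishes at σ = 4/5, a logarithmic branch point, modulus 4/5.
The radius of convergence is the smallest modulus among the singular points: 4/5.

The radius of convergence is 4/5.


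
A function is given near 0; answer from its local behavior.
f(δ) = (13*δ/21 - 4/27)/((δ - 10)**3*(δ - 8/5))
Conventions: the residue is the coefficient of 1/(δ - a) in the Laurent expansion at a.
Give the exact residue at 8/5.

The residue is -4975/3500658.

At the order-1 pole 8/5 set g(δ) = (δ - (8/5))*f(δ) = (13*δ/21 - 4/27)/(δ - 10)**3.
Simple pole: residue = g(a) at a = 8/5, which is -4975/3500658.


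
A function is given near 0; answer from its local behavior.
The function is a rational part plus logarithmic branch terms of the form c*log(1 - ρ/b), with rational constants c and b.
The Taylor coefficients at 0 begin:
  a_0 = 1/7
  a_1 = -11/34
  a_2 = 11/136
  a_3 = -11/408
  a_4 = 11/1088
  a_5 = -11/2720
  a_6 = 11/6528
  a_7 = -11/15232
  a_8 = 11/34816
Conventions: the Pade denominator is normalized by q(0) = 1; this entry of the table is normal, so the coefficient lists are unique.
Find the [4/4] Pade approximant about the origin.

Taylor coefficients needed (read off): a_0 = 1/7, a_1 = -11/34, a_2 = 11/136, a_3 = -11/408, a_4 = 11/1088, a_5 = -11/2720, a_6 = 11/6528, a_7 = -11/15232, a_8 = 11/34816.
Write the denominator as Q(ρ) = 1 + q1*ρ + q2*ρ^2 + q3*ρ^3 + q4*ρ^4. Requiring Q*f - P = O(ρ^9) with deg P <= 4 kills the coefficients of ρ^5..ρ^8 in Q*f:
  ρ^5: a_5 + q1*a_4 + q2*a_3 + q3*a_2 + q4*a_1 = 0, i.e. -11/2720 + (11/1088)*q1 + (-11/408)*q2 + (11/136)*q3 + (-11/34)*q4 = 0.
  ρ^6: a_6 + q1*a_5 + q2*a_4 + q3*a_3 + q4*a_2 = 0, i.e. 11/6528 + (-11/2720)*q1 + (11/1088)*q2 + (-11/408)*q3 + (11/136)*q4 = 0.
  ρ^7: a_7 + q1*a_6 + q2*a_5 + q3*a_4 + q4*a_3 = 0, i.e. -11/15232 + (11/6528)*q1 + (-11/2720)*q2 + (11/1088)*q3 + (-11/408)*q4 = 0.
  ρ^8: a_8 + q1*a_7 + q2*a_6 + q3*a_5 + q4*a_4 = 0, i.e. 11/34816 + (-11/15232)*q1 + (11/6528)*q2 + (-11/2720)*q3 + (11/1088)*q4 = 0.
Solving this linear system: q1 = 1, q2 = 9/28, q3 = 1/28, q4 = 1/1120.
The numerator is Q*f truncated at degree 4: P0 = a_0 = 1/7; P1 = a_1 + q1*a_0 = -43/238; P2 = a_2 + q1*a_1 + q2*a_0 = -1311/6664; P3 = a_3 + q1*a_2 + q2*a_1 + q3*a_0 = -899/19992; P4 = a_4 + q1*a_3 + q2*a_2 + q3*a_1 + q4*a_0 = -1823/799680.

The Pade approximant has numerator coefficients [1/7, -43/238, -1311/6664, -899/19992, -1823/799680]; denominator coefficients [1, 1, 9/28, 1/28, 1/1120].


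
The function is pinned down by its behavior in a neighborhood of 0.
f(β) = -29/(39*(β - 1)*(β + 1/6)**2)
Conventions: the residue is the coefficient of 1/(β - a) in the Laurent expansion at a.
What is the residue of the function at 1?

At the order-1 pole 1 set g(β) = (β - (1))*f(β) = -29/(39*(β + 1/6)**2).
Simple pole: residue = g(a) at a = 1, which is -348/637.

The residue is -348/637.


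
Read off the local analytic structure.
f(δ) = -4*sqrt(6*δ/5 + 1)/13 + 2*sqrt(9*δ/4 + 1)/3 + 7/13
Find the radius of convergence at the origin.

The radius of convergence is 4/9.

Branch term (2/3)*sqrt(1 - δ/(-4/9)): its argument vanishes at δ = -4/9, a square-root branch point, modulus 4/9.
Branch term (-4/13)*sqrt(1 - δ/(-5/6)): its argument vanishes at δ = -5/6, a square-root branch point, modulus 5/6.
The radius of convergence is the smallest modulus among the singular points: 4/9.


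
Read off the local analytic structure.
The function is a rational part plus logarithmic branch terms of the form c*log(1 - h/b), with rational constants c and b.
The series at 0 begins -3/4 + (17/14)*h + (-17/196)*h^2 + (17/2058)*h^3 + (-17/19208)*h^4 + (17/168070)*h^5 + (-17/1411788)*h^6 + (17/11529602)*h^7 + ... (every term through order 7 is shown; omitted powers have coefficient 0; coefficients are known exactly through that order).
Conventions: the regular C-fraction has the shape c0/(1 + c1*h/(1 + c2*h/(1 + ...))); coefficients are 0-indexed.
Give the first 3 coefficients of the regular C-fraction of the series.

Taylor coefficients (read off): a_0 = -3/4, a_1 = 17/14, a_2 = -17/196.
c0 = a_0 = -3/4. Peel one level at a time: if S = 1 + c*h/S' with S'(0) = 1, then c is the h-coefficient of S and S' = c*h/(S - 1).
S_1 = c0/f = 1 + (34/21)*h + (1105/441)*h^2 + ...; c1 = 34/21.
S_2 = c1*h/(S_1 - 1) = 1 + (-65/42)*h + ...; c2 = -65/42.

The regular C-fraction coefficients are [-3/4, 34/21, -65/42].


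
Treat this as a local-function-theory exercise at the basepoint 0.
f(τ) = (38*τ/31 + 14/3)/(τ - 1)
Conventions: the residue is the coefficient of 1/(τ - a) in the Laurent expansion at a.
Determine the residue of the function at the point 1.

The residue is 548/93.

At the order-1 pole 1 set g(τ) = (τ - (1))*f(τ) = 38*τ/31 + 14/3.
Simple pole: residue = g(a) at a = 1, which is 548/93.


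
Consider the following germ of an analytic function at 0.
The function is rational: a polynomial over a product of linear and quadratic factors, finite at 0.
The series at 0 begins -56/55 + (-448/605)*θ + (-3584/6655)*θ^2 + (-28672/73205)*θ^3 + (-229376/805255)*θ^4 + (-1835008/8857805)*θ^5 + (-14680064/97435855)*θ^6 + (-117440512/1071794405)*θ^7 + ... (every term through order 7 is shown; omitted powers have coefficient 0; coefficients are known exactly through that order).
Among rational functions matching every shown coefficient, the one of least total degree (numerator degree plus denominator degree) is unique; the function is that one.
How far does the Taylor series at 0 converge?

The radius of convergence is 11/8.

No rational of total degree below 1 reproduces all 8 coefficients; solving the [0/1] Pade equations on them gives f(θ) = 7/(5*(θ - 11/8)), whose expansion matches every shown term.
Denominator factor (θ - 11/8): pole of order 1 at 11/8, modulus 11/8.
The radius of convergence is the smallest modulus among the singular points: 11/8.
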